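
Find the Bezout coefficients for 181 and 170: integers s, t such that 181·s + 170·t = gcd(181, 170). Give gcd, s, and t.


Euclidean algorithm on (181, 170) — divide until remainder is 0:
  181 = 1 · 170 + 11
  170 = 15 · 11 + 5
  11 = 2 · 5 + 1
  5 = 5 · 1 + 0
gcd(181, 170) = 1.
Track Bezout coefficients alongside the remainders: start with r₀ = 181 = a·1 + b·0 (s = 1, t = 0) and r₁ = 170 = a·0 + b·1 (s = 0, t = 1); each new remainder r_{k+1} = r_{k-1} − q_k·r_k inherits s_{k+1} = s_{k-1} − q_k·s_k, t_{k+1} = t_{k-1} − q_k·t_k, so r_k = a·s_k + b·t_k at every step:
  q = 1: r = 11, s = 1 − 1·0 = 1, t = 0 − 1·1 = -1  (check: 181·1 + 170·(-1) = 11)
  q = 15: r = 5, s = 0 − 15·1 = -15, t = 1 − 15·(-1) = 16  (check: 181·(-15) + 170·16 = 5)
  q = 2: r = 1, s = 1 − 2·(-15) = 31, t = -1 − 2·16 = -33  (check: 181·31 + 170·(-33) = 1)
The row with r = 1 (the gcd) gives the Bezout coefficients s = 31, t = -33.
Result: 181 · (31) + 170 · (-33) = 1.

gcd(181, 170) = 1; s = 31, t = -33 (check: 181·31 + 170·(-33) = 1).


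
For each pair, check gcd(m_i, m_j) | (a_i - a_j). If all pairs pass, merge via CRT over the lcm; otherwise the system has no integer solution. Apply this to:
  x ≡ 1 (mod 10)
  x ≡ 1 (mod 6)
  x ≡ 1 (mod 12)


Moduli 10, 6, 12 are not pairwise coprime, so CRT works modulo lcm(m_i) when all pairwise compatibility conditions hold.
Pairwise compatibility: gcd(m_i, m_j) must divide a_i - a_j for every pair.
Merge one congruence at a time:
  Start: x ≡ 1 (mod 10).
  Combine with x ≡ 1 (mod 6): gcd(10, 6) = 2; 1 - 1 = 0, which IS divisible by 2, so compatible.
    Write x = 1 + 10·t and substitute into x ≡ 1 (mod 6): 10·t ≡ 1 − 1 = 0 (mod 6).
    Divide the congruence (and modulus) by g = 2: 5·t ≡ 0 (mod 3).
    Reduce coefficients mod 3: 2·t ≡ 0 (mod 3).
    The inverse of 2 mod 3 is 2 (since 2·2 = 4 = 1·3 + 1), so t ≡ 2·0 = 0 ≡ 0 (mod 3).
    Then x = 1 + 10·0 = 1, valid modulo lcm(10, 6) = 30: x ≡ 1 (mod 30).
  Combine with x ≡ 1 (mod 12): gcd(30, 12) = 6; 1 - 1 = 0, which IS divisible by 6, so compatible.
    Write x = 1 + 30·t and substitute into x ≡ 1 (mod 12): 30·t ≡ 1 − 1 = 0 (mod 12).
    Divide the congruence (and modulus) by g = 6: 5·t ≡ 0 (mod 2).
    Reduce coefficients mod 2: 1·t ≡ 0 (mod 2).
    So t ≡ 0 (mod 2).
    Then x = 1 + 30·0 = 1, valid modulo lcm(30, 12) = 60: x ≡ 1 (mod 60).
Verify: 1 mod 10 = 1, 1 mod 6 = 1, 1 mod 12 = 1.

x ≡ 1 (mod 60).


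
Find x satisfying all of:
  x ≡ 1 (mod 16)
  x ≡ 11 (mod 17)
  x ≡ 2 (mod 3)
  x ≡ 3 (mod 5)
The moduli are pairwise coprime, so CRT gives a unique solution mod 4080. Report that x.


Product of moduli M = 16 · 17 · 3 · 5 = 4080.
Merge one congruence at a time:
  Start: x ≡ 1 (mod 16).
  Combine with x ≡ 11 (mod 17); new modulus lcm = 272.
    Write x = 1 + 16·t and substitute into x ≡ 11 (mod 17): 16·t ≡ 11 − 1 = 10 (mod 17).
    The inverse of 16 mod 17 is 16 (since 16·16 = 256 = 15·17 + 1), so t ≡ 16·10 = 160 ≡ 7 (mod 17).
    Then x = 1 + 16·7 = 113, valid modulo lcm(16, 17) = 272: x ≡ 113 (mod 272).
  Combine with x ≡ 2 (mod 3); new modulus lcm = 816.
    Write x = 113 + 272·t and substitute into x ≡ 2 (mod 3): 272·t ≡ 2 − 113 = -111 (mod 3).
    Reduce coefficients mod 3: 2·t ≡ 0 (mod 3).
    The inverse of 2 mod 3 is 2 (since 2·2 = 4 = 1·3 + 1), so t ≡ 2·0 = 0 ≡ 0 (mod 3).
    Then x = 113 + 272·0 = 113, valid modulo lcm(272, 3) = 816: x ≡ 113 (mod 816).
  Combine with x ≡ 3 (mod 5); new modulus lcm = 4080.
    Write x = 113 + 816·t and substitute into x ≡ 3 (mod 5): 816·t ≡ 3 − 113 = -110 (mod 5).
    Reduce coefficients mod 5: 1·t ≡ 0 (mod 5).
    So t ≡ 0 (mod 5).
    Then x = 113 + 816·0 = 113, valid modulo lcm(816, 5) = 4080: x ≡ 113 (mod 4080).
Verify against each original: 113 mod 16 = 1, 113 mod 17 = 11, 113 mod 3 = 2, 113 mod 5 = 3.

x ≡ 113 (mod 4080).


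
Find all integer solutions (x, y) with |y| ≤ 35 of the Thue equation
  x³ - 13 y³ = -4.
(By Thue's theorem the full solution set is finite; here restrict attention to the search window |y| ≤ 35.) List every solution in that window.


The equation is x³ - 13y³ = -4. For fixed y, x³ = 13·y³ − 4, so a solution requires the RHS to be a perfect cube.
Strategy: iterate y from -35 to 35, compute RHS = 13·y³ − 4, and check whether it is a (positive or negative) perfect cube.
Check small values of y:
  y = 0: RHS = -4 is not a perfect cube.
  y = 1: RHS = 9 is not a perfect cube.
  y = -1: RHS = -17 is not a perfect cube.
  y = 2: RHS = 100 is not a perfect cube.
  y = -2: RHS = -108 is not a perfect cube.
  y = 3: RHS = 347 is not a perfect cube.
  y = -3: RHS = -355 is not a perfect cube.
Continuing the search up to |y| = 35 finds no solutions either.
No (x, y) in the scanned range satisfies the equation.

No integer solutions with |y| ≤ 35.


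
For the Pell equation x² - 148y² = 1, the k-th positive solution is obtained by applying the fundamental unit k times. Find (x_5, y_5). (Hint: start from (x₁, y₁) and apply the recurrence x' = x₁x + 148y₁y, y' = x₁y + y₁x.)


Step 1: Find the fundamental solution (x₁, y₁) of x² - 148y² = 1.
  Expand √148 as a continued fraction. a₀ = ⌊√148⌋ = 12; iterate m_{k+1} = d_k·a_k − m_k, d_{k+1} = (148 − m_{k+1}²)/d_k, a_{k+1} = ⌊(a₀ + m_{k+1})/d_{k+1}⌋ (starting m₀ = 0, d₀ = 1), with convergents p_k = a_k·p_{k-1} + p_{k-2}, q_k = a_k·q_{k-1} + q_{k-2} (p₋₁ = 1, q₋₁ = 0):
  k = 0: a₀ = 12; p₀/q₀ = 12/1; p₀² − 148·q₀² = 144 − 148 = -4.
  k = 1: m = 12, d = 4, a = ⌊(12 + 12)/4⌋ = 6; p/q = (6·12 + 1)/(6·1 + 0) = 73/6; p² − 148·q² = 5329 − 5328 = 1.
  The first convergent with p² − 148·q² = 1 gives the fundamental solution (x₁, y₁) = (73, 6).
Step 2: Apply the recurrence (x_{n+1}, y_{n+1}) = (x₁x_n + 148y₁y_n, x₁y_n + y₁x_n) repeatedly.
  From (x_1, y_1) = (73, 6): x_2 = 73·73 + 148·6·6 = 10657; y_2 = 73·6 + 6·73 = 876.
  From (x_2, y_2) = (10657, 876): x_3 = 73·10657 + 148·6·876 = 1555849; y_3 = 73·876 + 6·10657 = 127890.
  From (x_3, y_3) = (1555849, 127890): x_4 = 73·1555849 + 148·6·127890 = 227143297; y_4 = 73·127890 + 6·1555849 = 18671064.
  From (x_4, y_4) = (227143297, 18671064): x_5 = 73·227143297 + 148·6·18671064 = 33161365513; y_5 = 73·18671064 + 6·227143297 = 2725847454.
Step 3: Verify x_5² - 148·y_5² = 1099676162686785753169 - 1099676162686785753168 = 1 (should be 1). ✓

(x_1, y_1) = (73, 6); (x_5, y_5) = (33161365513, 2725847454).


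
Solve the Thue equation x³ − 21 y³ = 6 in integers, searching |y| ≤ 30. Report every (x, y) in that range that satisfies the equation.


The equation is x³ - 21y³ = 6. For fixed y, x³ = 21·y³ + 6, so a solution requires the RHS to be a perfect cube.
Strategy: iterate y from -30 to 30, compute RHS = 21·y³ + 6, and check whether it is a (positive or negative) perfect cube.
Check small values of y:
  y = 0: RHS = 6 is not a perfect cube.
  y = 1: RHS = 27 = (3)³ ⇒ x = 3 works.
  y = -1: RHS = -15 is not a perfect cube.
  y = 2: RHS = 174 is not a perfect cube.
  y = -2: RHS = -162 is not a perfect cube.
  y = 3: RHS = 573 is not a perfect cube.
  y = -3: RHS = -561 is not a perfect cube.
Continuing the search up to |y| = 30 finds no further solutions beyond those listed.
Collected solutions: (3, 1).

Solutions (with |y| ≤ 30): (3, 1).


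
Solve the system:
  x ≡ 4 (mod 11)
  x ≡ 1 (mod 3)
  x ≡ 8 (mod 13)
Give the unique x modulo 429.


Moduli 11, 3, 13 are pairwise coprime; by CRT there is a unique solution modulo M = 11 · 3 · 13 = 429.
Solve pairwise, accumulating the modulus:
  Start with x ≡ 4 (mod 11).
  Combine with x ≡ 1 (mod 3): since gcd(11, 3) = 1, we get a unique residue mod 33.
    Write x = 4 + 11·t and substitute into x ≡ 1 (mod 3): 11·t ≡ 1 − 4 = -3 (mod 3).
    Reduce coefficients mod 3: 2·t ≡ 0 (mod 3).
    The inverse of 2 mod 3 is 2 (since 2·2 = 4 = 1·3 + 1), so t ≡ 2·0 = 0 ≡ 0 (mod 3).
    Then x = 4 + 11·0 = 4, valid modulo lcm(11, 3) = 33: x ≡ 4 (mod 33).
  Combine with x ≡ 8 (mod 13): since gcd(33, 13) = 1, we get a unique residue mod 429.
    Write x = 4 + 33·t and substitute into x ≡ 8 (mod 13): 33·t ≡ 8 − 4 = 4 (mod 13).
    Reduce coefficients mod 13: 7·t ≡ 4 (mod 13).
    The inverse of 7 mod 13 is 2 (since 7·2 = 14 = 1·13 + 1), so t ≡ 2·4 = 8 ≡ 8 (mod 13).
    Then x = 4 + 33·8 = 268, valid modulo lcm(33, 13) = 429: x ≡ 268 (mod 429).
Verify: 268 mod 11 = 4 ✓, 268 mod 3 = 1 ✓, 268 mod 13 = 8 ✓.

x ≡ 268 (mod 429).


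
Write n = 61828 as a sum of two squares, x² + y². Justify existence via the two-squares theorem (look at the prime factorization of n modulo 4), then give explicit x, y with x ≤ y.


Step 1: Factor n = 61828 = 2^2 · 13 · 29 · 41.
Step 2: Check the mod-4 condition on each prime factor: 2 = 2 (special); 13 ≡ 1 (mod 4), exponent 1; 29 ≡ 1 (mod 4), exponent 1; 41 ≡ 1 (mod 4), exponent 1.
All primes ≡ 3 (mod 4) appear to even exponent (or don't appear), so by the two-squares theorem n IS expressible as a sum of two squares.
Step 3: Build a representation. Group n = k² · m with k = 2 and m = 13 · 29 · 41 = 15457 (a product of primes ≡ 1 (mod 4)); a representation of m scales to one of n via (k·x)² + (k·y)² = k²(x² + y²). Each prime p ≡ 1 (mod 4) is itself a sum of two squares; find a² by testing p − a² for a perfect square:
  13: 13 − 1² = 12, 13 − 2² = 9 = 3² ⇒ 13 = 2² + 3².
  29: 29 − 1² = 28, 29 − 2² = 25 = 5² ⇒ 29 = 2² + 5².
  41: 41 − 1² = 40, 41 − 2² = 37, 41 − 3² = 32, 41 − 4² = 25 = 5² ⇒ 41 = 4² + 5².
  Combine using the Brahmagupta–Fibonacci identity (a² + b²)(c² + d²) = (ac − bd)² + (ad + bc)² = (ac + bd)² + (ad − bc)²:
  13 · 29 = 377: from (2² + 3²)(2² + 5²), take (2·2 − 3·5, 2·5 + 3·2) = (4 − 15, 10 + 6) = (-11, 16); dropping signs (only squares matter) gives (11, 16); check 11² + 16² = 121 + 256 = 377 ✓.
  377 · 41 = 15457: from (11² + 16²)(4² + 5²), take (11·4 − 16·5, 11·5 + 16·4) = (44 − 80, 55 + 64) = (-36, 119); dropping signs (only squares matter) gives (36, 119); check 36² + 119² = 1296 + 14161 = 15457 ✓.
  Scale by k = 2: (2·36, 2·119) = (72, 238).
Step 4: Order so x ≤ y and verify: 72² + 238² = 5184 + 56644 = 61828 = n. ✓

n = 61828 = 72² + 238² (one valid representation with x ≤ y).


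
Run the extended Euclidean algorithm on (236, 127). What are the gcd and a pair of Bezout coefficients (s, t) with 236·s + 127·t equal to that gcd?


Euclidean algorithm on (236, 127) — divide until remainder is 0:
  236 = 1 · 127 + 109
  127 = 1 · 109 + 18
  109 = 6 · 18 + 1
  18 = 18 · 1 + 0
gcd(236, 127) = 1.
Track Bezout coefficients alongside the remainders: start with r₀ = 236 = a·1 + b·0 (s = 1, t = 0) and r₁ = 127 = a·0 + b·1 (s = 0, t = 1); each new remainder r_{k+1} = r_{k-1} − q_k·r_k inherits s_{k+1} = s_{k-1} − q_k·s_k, t_{k+1} = t_{k-1} − q_k·t_k, so r_k = a·s_k + b·t_k at every step:
  q = 1: r = 109, s = 1 − 1·0 = 1, t = 0 − 1·1 = -1  (check: 236·1 + 127·(-1) = 109)
  q = 1: r = 18, s = 0 − 1·1 = -1, t = 1 − 1·(-1) = 2  (check: 236·(-1) + 127·2 = 18)
  q = 6: r = 1, s = 1 − 6·(-1) = 7, t = -1 − 6·2 = -13  (check: 236·7 + 127·(-13) = 1)
The row with r = 1 (the gcd) gives the Bezout coefficients s = 7, t = -13.
Result: 236 · (7) + 127 · (-13) = 1.

gcd(236, 127) = 1; s = 7, t = -13 (check: 236·7 + 127·(-13) = 1).


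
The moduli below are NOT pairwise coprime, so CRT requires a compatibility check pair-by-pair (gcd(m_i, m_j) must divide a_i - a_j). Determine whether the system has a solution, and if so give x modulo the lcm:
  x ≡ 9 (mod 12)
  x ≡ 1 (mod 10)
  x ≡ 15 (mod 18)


Moduli 12, 10, 18 are not pairwise coprime, so CRT works modulo lcm(m_i) when all pairwise compatibility conditions hold.
Pairwise compatibility: gcd(m_i, m_j) must divide a_i - a_j for every pair.
Merge one congruence at a time:
  Start: x ≡ 9 (mod 12).
  Combine with x ≡ 1 (mod 10): gcd(12, 10) = 2; 1 - 9 = -8, which IS divisible by 2, so compatible.
    Write x = 9 + 12·t and substitute into x ≡ 1 (mod 10): 12·t ≡ 1 − 9 = -8 (mod 10).
    Divide the congruence (and modulus) by g = 2: 6·t ≡ -4 (mod 5).
    Reduce coefficients mod 5: 1·t ≡ 1 (mod 5).
    So t ≡ 1 (mod 5).
    Then x = 9 + 12·1 = 21, valid modulo lcm(12, 10) = 60: x ≡ 21 (mod 60).
  Combine with x ≡ 15 (mod 18): gcd(60, 18) = 6; 15 - 21 = -6, which IS divisible by 6, so compatible.
    Write x = 21 + 60·t and substitute into x ≡ 15 (mod 18): 60·t ≡ 15 − 21 = -6 (mod 18).
    Divide the congruence (and modulus) by g = 6: 10·t ≡ -1 (mod 3).
    Reduce coefficients mod 3: 1·t ≡ 2 (mod 3).
    So t ≡ 2 (mod 3).
    Then x = 21 + 60·2 = 141, valid modulo lcm(60, 18) = 180: x ≡ 141 (mod 180).
Verify: 141 mod 12 = 9, 141 mod 10 = 1, 141 mod 18 = 15.

x ≡ 141 (mod 180).


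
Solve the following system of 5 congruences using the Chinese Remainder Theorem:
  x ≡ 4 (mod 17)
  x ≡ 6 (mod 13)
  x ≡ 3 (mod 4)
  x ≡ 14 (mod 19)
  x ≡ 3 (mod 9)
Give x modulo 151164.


Product of moduli M = 17 · 13 · 4 · 19 · 9 = 151164.
Merge one congruence at a time:
  Start: x ≡ 4 (mod 17).
  Combine with x ≡ 6 (mod 13); new modulus lcm = 221.
    Write x = 4 + 17·t and substitute into x ≡ 6 (mod 13): 17·t ≡ 6 − 4 = 2 (mod 13).
    Reduce coefficients mod 13: 4·t ≡ 2 (mod 13).
    The inverse of 4 mod 13 is 10 (since 4·10 = 40 = 3·13 + 1), so t ≡ 10·2 = 20 ≡ 7 (mod 13).
    Then x = 4 + 17·7 = 123, valid modulo lcm(17, 13) = 221: x ≡ 123 (mod 221).
  Combine with x ≡ 3 (mod 4); new modulus lcm = 884.
    Write x = 123 + 221·t and substitute into x ≡ 3 (mod 4): 221·t ≡ 3 − 123 = -120 (mod 4).
    Reduce coefficients mod 4: 1·t ≡ 0 (mod 4).
    So t ≡ 0 (mod 4).
    Then x = 123 + 221·0 = 123, valid modulo lcm(221, 4) = 884: x ≡ 123 (mod 884).
  Combine with x ≡ 14 (mod 19); new modulus lcm = 16796.
    Write x = 123 + 884·t and substitute into x ≡ 14 (mod 19): 884·t ≡ 14 − 123 = -109 (mod 19).
    Reduce coefficients mod 19: 10·t ≡ 5 (mod 19).
    The inverse of 10 mod 19 is 2 (since 10·2 = 20 = 1·19 + 1), so t ≡ 2·5 = 10 ≡ 10 (mod 19).
    Then x = 123 + 884·10 = 8963, valid modulo lcm(884, 19) = 16796: x ≡ 8963 (mod 16796).
  Combine with x ≡ 3 (mod 9); new modulus lcm = 151164.
    Write x = 8963 + 16796·t and substitute into x ≡ 3 (mod 9): 16796·t ≡ 3 − 8963 = -8960 (mod 9).
    Reduce coefficients mod 9: 2·t ≡ 4 (mod 9).
    The inverse of 2 mod 9 is 5 (since 2·5 = 10 = 1·9 + 1), so t ≡ 5·4 = 20 ≡ 2 (mod 9).
    Then x = 8963 + 16796·2 = 42555, valid modulo lcm(16796, 9) = 151164: x ≡ 42555 (mod 151164).
Verify against each original: 42555 mod 17 = 4, 42555 mod 13 = 6, 42555 mod 4 = 3, 42555 mod 19 = 14, 42555 mod 9 = 3.

x ≡ 42555 (mod 151164).


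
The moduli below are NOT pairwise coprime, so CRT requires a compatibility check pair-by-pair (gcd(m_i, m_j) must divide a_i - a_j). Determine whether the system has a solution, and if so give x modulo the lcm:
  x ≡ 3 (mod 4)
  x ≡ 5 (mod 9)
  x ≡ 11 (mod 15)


Moduli 4, 9, 15 are not pairwise coprime, so CRT works modulo lcm(m_i) when all pairwise compatibility conditions hold.
Pairwise compatibility: gcd(m_i, m_j) must divide a_i - a_j for every pair.
Merge one congruence at a time:
  Start: x ≡ 3 (mod 4).
  Combine with x ≡ 5 (mod 9): gcd(4, 9) = 1; 5 - 3 = 2, which IS divisible by 1, so compatible.
    Write x = 3 + 4·t and substitute into x ≡ 5 (mod 9): 4·t ≡ 5 − 3 = 2 (mod 9).
    The inverse of 4 mod 9 is 7 (since 4·7 = 28 = 3·9 + 1), so t ≡ 7·2 = 14 ≡ 5 (mod 9).
    Then x = 3 + 4·5 = 23, valid modulo lcm(4, 9) = 36: x ≡ 23 (mod 36).
  Combine with x ≡ 11 (mod 15): gcd(36, 15) = 3; 11 - 23 = -12, which IS divisible by 3, so compatible.
    Write x = 23 + 36·t and substitute into x ≡ 11 (mod 15): 36·t ≡ 11 − 23 = -12 (mod 15).
    Divide the congruence (and modulus) by g = 3: 12·t ≡ -4 (mod 5).
    Reduce coefficients mod 5: 2·t ≡ 1 (mod 5).
    The inverse of 2 mod 5 is 3 (since 2·3 = 6 = 1·5 + 1), so t ≡ 3·1 = 3 ≡ 3 (mod 5).
    Then x = 23 + 36·3 = 131, valid modulo lcm(36, 15) = 180: x ≡ 131 (mod 180).
Verify: 131 mod 4 = 3, 131 mod 9 = 5, 131 mod 15 = 11.

x ≡ 131 (mod 180).


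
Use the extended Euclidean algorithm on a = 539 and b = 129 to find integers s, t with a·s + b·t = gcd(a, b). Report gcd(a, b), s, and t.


Euclidean algorithm on (539, 129) — divide until remainder is 0:
  539 = 4 · 129 + 23
  129 = 5 · 23 + 14
  23 = 1 · 14 + 9
  14 = 1 · 9 + 5
  9 = 1 · 5 + 4
  5 = 1 · 4 + 1
  4 = 4 · 1 + 0
gcd(539, 129) = 1.
Track Bezout coefficients alongside the remainders: start with r₀ = 539 = a·1 + b·0 (s = 1, t = 0) and r₁ = 129 = a·0 + b·1 (s = 0, t = 1); each new remainder r_{k+1} = r_{k-1} − q_k·r_k inherits s_{k+1} = s_{k-1} − q_k·s_k, t_{k+1} = t_{k-1} − q_k·t_k, so r_k = a·s_k + b·t_k at every step:
  q = 4: r = 23, s = 1 − 4·0 = 1, t = 0 − 4·1 = -4  (check: 539·1 + 129·(-4) = 23)
  q = 5: r = 14, s = 0 − 5·1 = -5, t = 1 − 5·(-4) = 21  (check: 539·(-5) + 129·21 = 14)
  q = 1: r = 9, s = 1 − 1·(-5) = 6, t = -4 − 1·21 = -25  (check: 539·6 + 129·(-25) = 9)
  q = 1: r = 5, s = -5 − 1·6 = -11, t = 21 − 1·(-25) = 46  (check: 539·(-11) + 129·46 = 5)
  q = 1: r = 4, s = 6 − 1·(-11) = 17, t = -25 − 1·46 = -71  (check: 539·17 + 129·(-71) = 4)
  q = 1: r = 1, s = -11 − 1·17 = -28, t = 46 − 1·(-71) = 117  (check: 539·(-28) + 129·117 = 1)
The row with r = 1 (the gcd) gives the Bezout coefficients s = -28, t = 117.
Result: 539 · (-28) + 129 · (117) = 1.

gcd(539, 129) = 1; s = -28, t = 117 (check: 539·(-28) + 129·117 = 1).


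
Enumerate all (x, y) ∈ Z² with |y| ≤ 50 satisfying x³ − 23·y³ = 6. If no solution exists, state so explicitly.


The equation is x³ - 23y³ = 6. For fixed y, x³ = 23·y³ + 6, so a solution requires the RHS to be a perfect cube.
Strategy: iterate y from -50 to 50, compute RHS = 23·y³ + 6, and check whether it is a (positive or negative) perfect cube.
Check small values of y:
  y = 0: RHS = 6 is not a perfect cube.
  y = 1: RHS = 29 is not a perfect cube.
  y = -1: RHS = -17 is not a perfect cube.
  y = 2: RHS = 190 is not a perfect cube.
  y = -2: RHS = -178 is not a perfect cube.
  y = 3: RHS = 627 is not a perfect cube.
  y = -3: RHS = -615 is not a perfect cube.
Continuing the search up to |y| = 50 finds no solutions either.
No (x, y) in the scanned range satisfies the equation.

No integer solutions with |y| ≤ 50.


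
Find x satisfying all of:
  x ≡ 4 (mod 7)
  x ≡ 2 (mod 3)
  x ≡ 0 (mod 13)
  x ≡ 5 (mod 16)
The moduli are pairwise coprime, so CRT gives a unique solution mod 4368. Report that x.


Product of moduli M = 7 · 3 · 13 · 16 = 4368.
Merge one congruence at a time:
  Start: x ≡ 4 (mod 7).
  Combine with x ≡ 2 (mod 3); new modulus lcm = 21.
    Write x = 4 + 7·t and substitute into x ≡ 2 (mod 3): 7·t ≡ 2 − 4 = -2 (mod 3).
    Reduce coefficients mod 3: 1·t ≡ 1 (mod 3).
    So t ≡ 1 (mod 3).
    Then x = 4 + 7·1 = 11, valid modulo lcm(7, 3) = 21: x ≡ 11 (mod 21).
  Combine with x ≡ 0 (mod 13); new modulus lcm = 273.
    Write x = 11 + 21·t and substitute into x ≡ 0 (mod 13): 21·t ≡ 0 − 11 = -11 (mod 13).
    Reduce coefficients mod 13: 8·t ≡ 2 (mod 13).
    The inverse of 8 mod 13 is 5 (since 8·5 = 40 = 3·13 + 1), so t ≡ 5·2 = 10 ≡ 10 (mod 13).
    Then x = 11 + 21·10 = 221, valid modulo lcm(21, 13) = 273: x ≡ 221 (mod 273).
  Combine with x ≡ 5 (mod 16); new modulus lcm = 4368.
    Write x = 221 + 273·t and substitute into x ≡ 5 (mod 16): 273·t ≡ 5 − 221 = -216 (mod 16).
    Reduce coefficients mod 16: 1·t ≡ 8 (mod 16).
    So t ≡ 8 (mod 16).
    Then x = 221 + 273·8 = 2405, valid modulo lcm(273, 16) = 4368: x ≡ 2405 (mod 4368).
Verify against each original: 2405 mod 7 = 4, 2405 mod 3 = 2, 2405 mod 13 = 0, 2405 mod 16 = 5.

x ≡ 2405 (mod 4368).


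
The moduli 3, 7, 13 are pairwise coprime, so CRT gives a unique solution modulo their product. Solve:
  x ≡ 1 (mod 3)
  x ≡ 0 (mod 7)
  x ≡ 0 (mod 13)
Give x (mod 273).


Moduli 3, 7, 13 are pairwise coprime; by CRT there is a unique solution modulo M = 3 · 7 · 13 = 273.
Solve pairwise, accumulating the modulus:
  Start with x ≡ 1 (mod 3).
  Combine with x ≡ 0 (mod 7): since gcd(3, 7) = 1, we get a unique residue mod 21.
    Write x = 1 + 3·t and substitute into x ≡ 0 (mod 7): 3·t ≡ 0 − 1 = -1 (mod 7).
    Reduce coefficients mod 7: 3·t ≡ 6 (mod 7).
    The inverse of 3 mod 7 is 5 (since 3·5 = 15 = 2·7 + 1), so t ≡ 5·6 = 30 ≡ 2 (mod 7).
    Then x = 1 + 3·2 = 7, valid modulo lcm(3, 7) = 21: x ≡ 7 (mod 21).
  Combine with x ≡ 0 (mod 13): since gcd(21, 13) = 1, we get a unique residue mod 273.
    Write x = 7 + 21·t and substitute into x ≡ 0 (mod 13): 21·t ≡ 0 − 7 = -7 (mod 13).
    Reduce coefficients mod 13: 8·t ≡ 6 (mod 13).
    The inverse of 8 mod 13 is 5 (since 8·5 = 40 = 3·13 + 1), so t ≡ 5·6 = 30 ≡ 4 (mod 13).
    Then x = 7 + 21·4 = 91, valid modulo lcm(21, 13) = 273: x ≡ 91 (mod 273).
Verify: 91 mod 3 = 1 ✓, 91 mod 7 = 0 ✓, 91 mod 13 = 0 ✓.

x ≡ 91 (mod 273).


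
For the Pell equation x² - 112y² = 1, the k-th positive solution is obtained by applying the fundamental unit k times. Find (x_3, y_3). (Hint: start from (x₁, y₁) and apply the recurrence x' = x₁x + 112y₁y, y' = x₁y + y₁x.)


Step 1: Find the fundamental solution (x₁, y₁) of x² - 112y² = 1.
  Expand √112 as a continued fraction. a₀ = ⌊√112⌋ = 10; iterate m_{k+1} = d_k·a_k − m_k, d_{k+1} = (112 − m_{k+1}²)/d_k, a_{k+1} = ⌊(a₀ + m_{k+1})/d_{k+1}⌋ (starting m₀ = 0, d₀ = 1), with convergents p_k = a_k·p_{k-1} + p_{k-2}, q_k = a_k·q_{k-1} + q_{k-2} (p₋₁ = 1, q₋₁ = 0):
  k = 0: a₀ = 10; p₀/q₀ = 10/1; p₀² − 112·q₀² = 100 − 112 = -12.
  k = 1: m = 10, d = 12, a = ⌊(10 + 10)/12⌋ = 1; p/q = (1·10 + 1)/(1·1 + 0) = 11/1; p² − 112·q² = 121 − 112 = 9.
  k = 2: m = 2, d = 9, a = ⌊(10 + 2)/9⌋ = 1; p/q = (1·11 + 10)/(1·1 + 1) = 21/2; p² − 112·q² = 441 − 448 = -7.
  k = 3: m = 7, d = 7, a = ⌊(10 + 7)/7⌋ = 2; p/q = (2·21 + 11)/(2·2 + 1) = 53/5; p² − 112·q² = 2809 − 2800 = 9.
  k = 4: m = 7, d = 9, a = ⌊(10 + 7)/9⌋ = 1; p/q = (1·53 + 21)/(1·5 + 2) = 74/7; p² − 112·q² = 5476 − 5488 = -12.
  k = 5: m = 2, d = 12, a = ⌊(10 + 2)/12⌋ = 1; p/q = (1·74 + 53)/(1·7 + 5) = 127/12; p² − 112·q² = 16129 − 16128 = 1.
  The first convergent with p² − 112·q² = 1 gives the fundamental solution (x₁, y₁) = (127, 12).
Step 2: Apply the recurrence (x_{n+1}, y_{n+1}) = (x₁x_n + 112y₁y_n, x₁y_n + y₁x_n) repeatedly.
  From (x_1, y_1) = (127, 12): x_2 = 127·127 + 112·12·12 = 32257; y_2 = 127·12 + 12·127 = 3048.
  From (x_2, y_2) = (32257, 3048): x_3 = 127·32257 + 112·12·3048 = 8193151; y_3 = 127·3048 + 12·32257 = 774180.
Step 3: Verify x_3² - 112·y_3² = 67127723308801 - 67127723308800 = 1 (should be 1). ✓

(x_1, y_1) = (127, 12); (x_3, y_3) = (8193151, 774180).


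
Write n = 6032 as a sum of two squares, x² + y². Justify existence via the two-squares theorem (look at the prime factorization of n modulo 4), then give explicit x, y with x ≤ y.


Step 1: Factor n = 6032 = 2^4 · 13 · 29.
Step 2: Check the mod-4 condition on each prime factor: 2 = 2 (special); 13 ≡ 1 (mod 4), exponent 1; 29 ≡ 1 (mod 4), exponent 1.
All primes ≡ 3 (mod 4) appear to even exponent (or don't appear), so by the two-squares theorem n IS expressible as a sum of two squares.
Step 3: Build a representation. Group n = k² · m with k = 4 and m = 13 · 29 = 377 (a product of primes ≡ 1 (mod 4)); a representation of m scales to one of n via (k·x)² + (k·y)² = k²(x² + y²). Each prime p ≡ 1 (mod 4) is itself a sum of two squares; find a² by testing p − a² for a perfect square:
  13: 13 − 1² = 12, 13 − 2² = 9 = 3² ⇒ 13 = 2² + 3².
  29: 29 − 1² = 28, 29 − 2² = 25 = 5² ⇒ 29 = 2² + 5².
  Combine using the Brahmagupta–Fibonacci identity (a² + b²)(c² + d²) = (ac − bd)² + (ad + bc)² = (ac + bd)² + (ad − bc)²:
  13 · 29 = 377: from (2² + 3²)(2² + 5²), take (2·2 − 3·5, 2·5 + 3·2) = (4 − 15, 10 + 6) = (-11, 16); dropping signs (only squares matter) gives (11, 16); check 11² + 16² = 121 + 256 = 377 ✓.
  Scale by k = 4: (4·11, 4·16) = (44, 64).
Step 4: Order so x ≤ y and verify: 44² + 64² = 1936 + 4096 = 6032 = n. ✓

n = 6032 = 44² + 64² (one valid representation with x ≤ y).


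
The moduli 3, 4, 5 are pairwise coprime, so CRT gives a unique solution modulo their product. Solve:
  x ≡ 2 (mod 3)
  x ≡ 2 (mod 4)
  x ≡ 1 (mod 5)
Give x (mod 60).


Moduli 3, 4, 5 are pairwise coprime; by CRT there is a unique solution modulo M = 3 · 4 · 5 = 60.
Solve pairwise, accumulating the modulus:
  Start with x ≡ 2 (mod 3).
  Combine with x ≡ 2 (mod 4): since gcd(3, 4) = 1, we get a unique residue mod 12.
    Write x = 2 + 3·t and substitute into x ≡ 2 (mod 4): 3·t ≡ 2 − 2 = 0 (mod 4).
    The inverse of 3 mod 4 is 3 (since 3·3 = 9 = 2·4 + 1), so t ≡ 3·0 = 0 ≡ 0 (mod 4).
    Then x = 2 + 3·0 = 2, valid modulo lcm(3, 4) = 12: x ≡ 2 (mod 12).
  Combine with x ≡ 1 (mod 5): since gcd(12, 5) = 1, we get a unique residue mod 60.
    Write x = 2 + 12·t and substitute into x ≡ 1 (mod 5): 12·t ≡ 1 − 2 = -1 (mod 5).
    Reduce coefficients mod 5: 2·t ≡ 4 (mod 5).
    The inverse of 2 mod 5 is 3 (since 2·3 = 6 = 1·5 + 1), so t ≡ 3·4 = 12 ≡ 2 (mod 5).
    Then x = 2 + 12·2 = 26, valid modulo lcm(12, 5) = 60: x ≡ 26 (mod 60).
Verify: 26 mod 3 = 2 ✓, 26 mod 4 = 2 ✓, 26 mod 5 = 1 ✓.

x ≡ 26 (mod 60).


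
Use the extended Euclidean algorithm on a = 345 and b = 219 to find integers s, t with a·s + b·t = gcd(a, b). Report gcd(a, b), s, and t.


Euclidean algorithm on (345, 219) — divide until remainder is 0:
  345 = 1 · 219 + 126
  219 = 1 · 126 + 93
  126 = 1 · 93 + 33
  93 = 2 · 33 + 27
  33 = 1 · 27 + 6
  27 = 4 · 6 + 3
  6 = 2 · 3 + 0
gcd(345, 219) = 3.
Track Bezout coefficients alongside the remainders: start with r₀ = 345 = a·1 + b·0 (s = 1, t = 0) and r₁ = 219 = a·0 + b·1 (s = 0, t = 1); each new remainder r_{k+1} = r_{k-1} − q_k·r_k inherits s_{k+1} = s_{k-1} − q_k·s_k, t_{k+1} = t_{k-1} − q_k·t_k, so r_k = a·s_k + b·t_k at every step:
  q = 1: r = 126, s = 1 − 1·0 = 1, t = 0 − 1·1 = -1  (check: 345·1 + 219·(-1) = 126)
  q = 1: r = 93, s = 0 − 1·1 = -1, t = 1 − 1·(-1) = 2  (check: 345·(-1) + 219·2 = 93)
  q = 1: r = 33, s = 1 − 1·(-1) = 2, t = -1 − 1·2 = -3  (check: 345·2 + 219·(-3) = 33)
  q = 2: r = 27, s = -1 − 2·2 = -5, t = 2 − 2·(-3) = 8  (check: 345·(-5) + 219·8 = 27)
  q = 1: r = 6, s = 2 − 1·(-5) = 7, t = -3 − 1·8 = -11  (check: 345·7 + 219·(-11) = 6)
  q = 4: r = 3, s = -5 − 4·7 = -33, t = 8 − 4·(-11) = 52  (check: 345·(-33) + 219·52 = 3)
The row with r = 3 (the gcd) gives the Bezout coefficients s = -33, t = 52.
Result: 345 · (-33) + 219 · (52) = 3.

gcd(345, 219) = 3; s = -33, t = 52 (check: 345·(-33) + 219·52 = 3).


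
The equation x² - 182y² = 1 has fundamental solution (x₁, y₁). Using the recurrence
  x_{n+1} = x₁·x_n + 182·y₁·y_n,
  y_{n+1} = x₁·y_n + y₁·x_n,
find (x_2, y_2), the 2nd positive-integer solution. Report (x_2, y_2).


Step 1: Find the fundamental solution (x₁, y₁) of x² - 182y² = 1.
  Expand √182 as a continued fraction. a₀ = ⌊√182⌋ = 13; iterate m_{k+1} = d_k·a_k − m_k, d_{k+1} = (182 − m_{k+1}²)/d_k, a_{k+1} = ⌊(a₀ + m_{k+1})/d_{k+1}⌋ (starting m₀ = 0, d₀ = 1), with convergents p_k = a_k·p_{k-1} + p_{k-2}, q_k = a_k·q_{k-1} + q_{k-2} (p₋₁ = 1, q₋₁ = 0):
  k = 0: a₀ = 13; p₀/q₀ = 13/1; p₀² − 182·q₀² = 169 − 182 = -13.
  k = 1: m = 13, d = 13, a = ⌊(13 + 13)/13⌋ = 2; p/q = (2·13 + 1)/(2·1 + 0) = 27/2; p² − 182·q² = 729 − 728 = 1.
  The first convergent with p² − 182·q² = 1 gives the fundamental solution (x₁, y₁) = (27, 2).
Step 2: Apply the recurrence (x_{n+1}, y_{n+1}) = (x₁x_n + 182y₁y_n, x₁y_n + y₁x_n) repeatedly.
  From (x_1, y_1) = (27, 2): x_2 = 27·27 + 182·2·2 = 1457; y_2 = 27·2 + 2·27 = 108.
Step 3: Verify x_2² - 182·y_2² = 2122849 - 2122848 = 1 (should be 1). ✓

(x_1, y_1) = (27, 2); (x_2, y_2) = (1457, 108).


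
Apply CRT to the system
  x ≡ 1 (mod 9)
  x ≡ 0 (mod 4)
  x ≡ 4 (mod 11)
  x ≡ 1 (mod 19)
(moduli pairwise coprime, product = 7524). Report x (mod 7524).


Product of moduli M = 9 · 4 · 11 · 19 = 7524.
Merge one congruence at a time:
  Start: x ≡ 1 (mod 9).
  Combine with x ≡ 0 (mod 4); new modulus lcm = 36.
    Write x = 1 + 9·t and substitute into x ≡ 0 (mod 4): 9·t ≡ 0 − 1 = -1 (mod 4).
    Reduce coefficients mod 4: 1·t ≡ 3 (mod 4).
    So t ≡ 3 (mod 4).
    Then x = 1 + 9·3 = 28, valid modulo lcm(9, 4) = 36: x ≡ 28 (mod 36).
  Combine with x ≡ 4 (mod 11); new modulus lcm = 396.
    Write x = 28 + 36·t and substitute into x ≡ 4 (mod 11): 36·t ≡ 4 − 28 = -24 (mod 11).
    Reduce coefficients mod 11: 3·t ≡ 9 (mod 11).
    The inverse of 3 mod 11 is 4 (since 3·4 = 12 = 1·11 + 1), so t ≡ 4·9 = 36 ≡ 3 (mod 11).
    Then x = 28 + 36·3 = 136, valid modulo lcm(36, 11) = 396: x ≡ 136 (mod 396).
  Combine with x ≡ 1 (mod 19); new modulus lcm = 7524.
    Write x = 136 + 396·t and substitute into x ≡ 1 (mod 19): 396·t ≡ 1 − 136 = -135 (mod 19).
    Reduce coefficients mod 19: 16·t ≡ 17 (mod 19).
    The inverse of 16 mod 19 is 6 (since 16·6 = 96 = 5·19 + 1), so t ≡ 6·17 = 102 ≡ 7 (mod 19).
    Then x = 136 + 396·7 = 2908, valid modulo lcm(396, 19) = 7524: x ≡ 2908 (mod 7524).
Verify against each original: 2908 mod 9 = 1, 2908 mod 4 = 0, 2908 mod 11 = 4, 2908 mod 19 = 1.

x ≡ 2908 (mod 7524).


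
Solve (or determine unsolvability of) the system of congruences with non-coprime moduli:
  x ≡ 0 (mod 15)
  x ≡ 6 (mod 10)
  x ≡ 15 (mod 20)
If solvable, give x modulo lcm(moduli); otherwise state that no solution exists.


Moduli 15, 10, 20 are not pairwise coprime, so CRT works modulo lcm(m_i) when all pairwise compatibility conditions hold.
Pairwise compatibility: gcd(m_i, m_j) must divide a_i - a_j for every pair.
Merge one congruence at a time:
  Start: x ≡ 0 (mod 15).
  Combine with x ≡ 6 (mod 10): gcd(15, 10) = 5, and 6 - 0 = 6 is NOT divisible by 5.
    ⇒ system is inconsistent (no integer solution).

No solution (the system is inconsistent).


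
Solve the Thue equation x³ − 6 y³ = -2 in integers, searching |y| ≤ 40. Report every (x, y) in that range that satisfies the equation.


The equation is x³ - 6y³ = -2. For fixed y, x³ = 6·y³ − 2, so a solution requires the RHS to be a perfect cube.
Strategy: iterate y from -40 to 40, compute RHS = 6·y³ − 2, and check whether it is a (positive or negative) perfect cube.
Check small values of y:
  y = 0: RHS = -2 is not a perfect cube.
  y = 1: RHS = 4 is not a perfect cube.
  y = -1: RHS = -8 = (-2)³ ⇒ x = -2 works.
  y = 2: RHS = 46 is not a perfect cube.
  y = -2: RHS = -50 is not a perfect cube.
  y = 3: RHS = 160 is not a perfect cube.
  y = -3: RHS = -164 is not a perfect cube.
Continuing the search up to |y| = 40 finds no further solutions beyond those listed.
Collected solutions: (-2, -1).

Solutions (with |y| ≤ 40): (-2, -1).


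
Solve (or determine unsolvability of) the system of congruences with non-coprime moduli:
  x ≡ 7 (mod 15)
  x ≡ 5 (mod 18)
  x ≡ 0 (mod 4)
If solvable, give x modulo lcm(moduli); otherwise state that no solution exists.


Moduli 15, 18, 4 are not pairwise coprime, so CRT works modulo lcm(m_i) when all pairwise compatibility conditions hold.
Pairwise compatibility: gcd(m_i, m_j) must divide a_i - a_j for every pair.
Merge one congruence at a time:
  Start: x ≡ 7 (mod 15).
  Combine with x ≡ 5 (mod 18): gcd(15, 18) = 3, and 5 - 7 = -2 is NOT divisible by 3.
    ⇒ system is inconsistent (no integer solution).

No solution (the system is inconsistent).


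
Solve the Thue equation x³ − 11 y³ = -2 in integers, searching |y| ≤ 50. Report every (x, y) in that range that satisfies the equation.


The equation is x³ - 11y³ = -2. For fixed y, x³ = 11·y³ − 2, so a solution requires the RHS to be a perfect cube.
Strategy: iterate y from -50 to 50, compute RHS = 11·y³ − 2, and check whether it is a (positive or negative) perfect cube.
Check small values of y:
  y = 0: RHS = -2 is not a perfect cube.
  y = 1: RHS = 9 is not a perfect cube.
  y = -1: RHS = -13 is not a perfect cube.
  y = 2: RHS = 86 is not a perfect cube.
  y = -2: RHS = -90 is not a perfect cube.
  y = 3: RHS = 295 is not a perfect cube.
  y = -3: RHS = -299 is not a perfect cube.
Continuing the search up to |y| = 50 finds no solutions either.
No (x, y) in the scanned range satisfies the equation.

No integer solutions with |y| ≤ 50.


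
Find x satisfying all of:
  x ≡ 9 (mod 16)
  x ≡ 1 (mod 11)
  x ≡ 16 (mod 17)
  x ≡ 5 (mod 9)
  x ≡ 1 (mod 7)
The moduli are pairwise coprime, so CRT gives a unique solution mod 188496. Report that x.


Product of moduli M = 16 · 11 · 17 · 9 · 7 = 188496.
Merge one congruence at a time:
  Start: x ≡ 9 (mod 16).
  Combine with x ≡ 1 (mod 11); new modulus lcm = 176.
    Write x = 9 + 16·t and substitute into x ≡ 1 (mod 11): 16·t ≡ 1 − 9 = -8 (mod 11).
    Reduce coefficients mod 11: 5·t ≡ 3 (mod 11).
    The inverse of 5 mod 11 is 9 (since 5·9 = 45 = 4·11 + 1), so t ≡ 9·3 = 27 ≡ 5 (mod 11).
    Then x = 9 + 16·5 = 89, valid modulo lcm(16, 11) = 176: x ≡ 89 (mod 176).
  Combine with x ≡ 16 (mod 17); new modulus lcm = 2992.
    Write x = 89 + 176·t and substitute into x ≡ 16 (mod 17): 176·t ≡ 16 − 89 = -73 (mod 17).
    Reduce coefficients mod 17: 6·t ≡ 12 (mod 17).
    The inverse of 6 mod 17 is 3 (since 6·3 = 18 = 1·17 + 1), so t ≡ 3·12 = 36 ≡ 2 (mod 17).
    Then x = 89 + 176·2 = 441, valid modulo lcm(176, 17) = 2992: x ≡ 441 (mod 2992).
  Combine with x ≡ 5 (mod 9); new modulus lcm = 26928.
    Write x = 441 + 2992·t and substitute into x ≡ 5 (mod 9): 2992·t ≡ 5 − 441 = -436 (mod 9).
    Reduce coefficients mod 9: 4·t ≡ 5 (mod 9).
    The inverse of 4 mod 9 is 7 (since 4·7 = 28 = 3·9 + 1), so t ≡ 7·5 = 35 ≡ 8 (mod 9).
    Then x = 441 + 2992·8 = 24377, valid modulo lcm(2992, 9) = 26928: x ≡ 24377 (mod 26928).
  Combine with x ≡ 1 (mod 7); new modulus lcm = 188496.
    Write x = 24377 + 26928·t and substitute into x ≡ 1 (mod 7): 26928·t ≡ 1 − 24377 = -24376 (mod 7).
    Reduce coefficients mod 7: 6·t ≡ 5 (mod 7).
    The inverse of 6 mod 7 is 6 (since 6·6 = 36 = 5·7 + 1), so t ≡ 6·5 = 30 ≡ 2 (mod 7).
    Then x = 24377 + 26928·2 = 78233, valid modulo lcm(26928, 7) = 188496: x ≡ 78233 (mod 188496).
Verify against each original: 78233 mod 16 = 9, 78233 mod 11 = 1, 78233 mod 17 = 16, 78233 mod 9 = 5, 78233 mod 7 = 1.

x ≡ 78233 (mod 188496).


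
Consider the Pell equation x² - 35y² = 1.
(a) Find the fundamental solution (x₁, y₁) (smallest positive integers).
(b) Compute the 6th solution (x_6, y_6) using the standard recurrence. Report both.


Step 1: Find the fundamental solution (x₁, y₁) of x² - 35y² = 1.
  Expand √35 as a continued fraction. a₀ = ⌊√35⌋ = 5; iterate m_{k+1} = d_k·a_k − m_k, d_{k+1} = (35 − m_{k+1}²)/d_k, a_{k+1} = ⌊(a₀ + m_{k+1})/d_{k+1}⌋ (starting m₀ = 0, d₀ = 1), with convergents p_k = a_k·p_{k-1} + p_{k-2}, q_k = a_k·q_{k-1} + q_{k-2} (p₋₁ = 1, q₋₁ = 0):
  k = 0: a₀ = 5; p₀/q₀ = 5/1; p₀² − 35·q₀² = 25 − 35 = -10.
  k = 1: m = 5, d = 10, a = ⌊(5 + 5)/10⌋ = 1; p/q = (1·5 + 1)/(1·1 + 0) = 6/1; p² − 35·q² = 36 − 35 = 1.
  The first convergent with p² − 35·q² = 1 gives the fundamental solution (x₁, y₁) = (6, 1).
Step 2: Apply the recurrence (x_{n+1}, y_{n+1}) = (x₁x_n + 35y₁y_n, x₁y_n + y₁x_n) repeatedly.
  From (x_1, y_1) = (6, 1): x_2 = 6·6 + 35·1·1 = 71; y_2 = 6·1 + 1·6 = 12.
  From (x_2, y_2) = (71, 12): x_3 = 6·71 + 35·1·12 = 846; y_3 = 6·12 + 1·71 = 143.
  From (x_3, y_3) = (846, 143): x_4 = 6·846 + 35·1·143 = 10081; y_4 = 6·143 + 1·846 = 1704.
  From (x_4, y_4) = (10081, 1704): x_5 = 6·10081 + 35·1·1704 = 120126; y_5 = 6·1704 + 1·10081 = 20305.
  From (x_5, y_5) = (120126, 20305): x_6 = 6·120126 + 35·1·20305 = 1431431; y_6 = 6·20305 + 1·120126 = 241956.
Step 3: Verify x_6² - 35·y_6² = 2048994707761 - 2048994707760 = 1 (should be 1). ✓

(x_1, y_1) = (6, 1); (x_6, y_6) = (1431431, 241956).


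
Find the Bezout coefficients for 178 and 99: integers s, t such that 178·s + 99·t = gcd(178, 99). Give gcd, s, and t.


Euclidean algorithm on (178, 99) — divide until remainder is 0:
  178 = 1 · 99 + 79
  99 = 1 · 79 + 20
  79 = 3 · 20 + 19
  20 = 1 · 19 + 1
  19 = 19 · 1 + 0
gcd(178, 99) = 1.
Track Bezout coefficients alongside the remainders: start with r₀ = 178 = a·1 + b·0 (s = 1, t = 0) and r₁ = 99 = a·0 + b·1 (s = 0, t = 1); each new remainder r_{k+1} = r_{k-1} − q_k·r_k inherits s_{k+1} = s_{k-1} − q_k·s_k, t_{k+1} = t_{k-1} − q_k·t_k, so r_k = a·s_k + b·t_k at every step:
  q = 1: r = 79, s = 1 − 1·0 = 1, t = 0 − 1·1 = -1  (check: 178·1 + 99·(-1) = 79)
  q = 1: r = 20, s = 0 − 1·1 = -1, t = 1 − 1·(-1) = 2  (check: 178·(-1) + 99·2 = 20)
  q = 3: r = 19, s = 1 − 3·(-1) = 4, t = -1 − 3·2 = -7  (check: 178·4 + 99·(-7) = 19)
  q = 1: r = 1, s = -1 − 1·4 = -5, t = 2 − 1·(-7) = 9  (check: 178·(-5) + 99·9 = 1)
The row with r = 1 (the gcd) gives the Bezout coefficients s = -5, t = 9.
Result: 178 · (-5) + 99 · (9) = 1.

gcd(178, 99) = 1; s = -5, t = 9 (check: 178·(-5) + 99·9 = 1).


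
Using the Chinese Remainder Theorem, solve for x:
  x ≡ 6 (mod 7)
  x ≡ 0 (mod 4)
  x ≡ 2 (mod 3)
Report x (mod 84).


Moduli 7, 4, 3 are pairwise coprime; by CRT there is a unique solution modulo M = 7 · 4 · 3 = 84.
Solve pairwise, accumulating the modulus:
  Start with x ≡ 6 (mod 7).
  Combine with x ≡ 0 (mod 4): since gcd(7, 4) = 1, we get a unique residue mod 28.
    Write x = 6 + 7·t and substitute into x ≡ 0 (mod 4): 7·t ≡ 0 − 6 = -6 (mod 4).
    Reduce coefficients mod 4: 3·t ≡ 2 (mod 4).
    The inverse of 3 mod 4 is 3 (since 3·3 = 9 = 2·4 + 1), so t ≡ 3·2 = 6 ≡ 2 (mod 4).
    Then x = 6 + 7·2 = 20, valid modulo lcm(7, 4) = 28: x ≡ 20 (mod 28).
  Combine with x ≡ 2 (mod 3): since gcd(28, 3) = 1, we get a unique residue mod 84.
    Write x = 20 + 28·t and substitute into x ≡ 2 (mod 3): 28·t ≡ 2 − 20 = -18 (mod 3).
    Reduce coefficients mod 3: 1·t ≡ 0 (mod 3).
    So t ≡ 0 (mod 3).
    Then x = 20 + 28·0 = 20, valid modulo lcm(28, 3) = 84: x ≡ 20 (mod 84).
Verify: 20 mod 7 = 6 ✓, 20 mod 4 = 0 ✓, 20 mod 3 = 2 ✓.

x ≡ 20 (mod 84).


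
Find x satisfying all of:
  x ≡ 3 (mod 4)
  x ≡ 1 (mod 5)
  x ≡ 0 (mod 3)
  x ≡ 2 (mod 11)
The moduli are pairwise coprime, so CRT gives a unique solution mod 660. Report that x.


Product of moduli M = 4 · 5 · 3 · 11 = 660.
Merge one congruence at a time:
  Start: x ≡ 3 (mod 4).
  Combine with x ≡ 1 (mod 5); new modulus lcm = 20.
    Write x = 3 + 4·t and substitute into x ≡ 1 (mod 5): 4·t ≡ 1 − 3 = -2 (mod 5).
    Reduce coefficients mod 5: 4·t ≡ 3 (mod 5).
    The inverse of 4 mod 5 is 4 (since 4·4 = 16 = 3·5 + 1), so t ≡ 4·3 = 12 ≡ 2 (mod 5).
    Then x = 3 + 4·2 = 11, valid modulo lcm(4, 5) = 20: x ≡ 11 (mod 20).
  Combine with x ≡ 0 (mod 3); new modulus lcm = 60.
    Write x = 11 + 20·t and substitute into x ≡ 0 (mod 3): 20·t ≡ 0 − 11 = -11 (mod 3).
    Reduce coefficients mod 3: 2·t ≡ 1 (mod 3).
    The inverse of 2 mod 3 is 2 (since 2·2 = 4 = 1·3 + 1), so t ≡ 2·1 = 2 ≡ 2 (mod 3).
    Then x = 11 + 20·2 = 51, valid modulo lcm(20, 3) = 60: x ≡ 51 (mod 60).
  Combine with x ≡ 2 (mod 11); new modulus lcm = 660.
    Write x = 51 + 60·t and substitute into x ≡ 2 (mod 11): 60·t ≡ 2 − 51 = -49 (mod 11).
    Reduce coefficients mod 11: 5·t ≡ 6 (mod 11).
    The inverse of 5 mod 11 is 9 (since 5·9 = 45 = 4·11 + 1), so t ≡ 9·6 = 54 ≡ 10 (mod 11).
    Then x = 51 + 60·10 = 651, valid modulo lcm(60, 11) = 660: x ≡ 651 (mod 660).
Verify against each original: 651 mod 4 = 3, 651 mod 5 = 1, 651 mod 3 = 0, 651 mod 11 = 2.

x ≡ 651 (mod 660).
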